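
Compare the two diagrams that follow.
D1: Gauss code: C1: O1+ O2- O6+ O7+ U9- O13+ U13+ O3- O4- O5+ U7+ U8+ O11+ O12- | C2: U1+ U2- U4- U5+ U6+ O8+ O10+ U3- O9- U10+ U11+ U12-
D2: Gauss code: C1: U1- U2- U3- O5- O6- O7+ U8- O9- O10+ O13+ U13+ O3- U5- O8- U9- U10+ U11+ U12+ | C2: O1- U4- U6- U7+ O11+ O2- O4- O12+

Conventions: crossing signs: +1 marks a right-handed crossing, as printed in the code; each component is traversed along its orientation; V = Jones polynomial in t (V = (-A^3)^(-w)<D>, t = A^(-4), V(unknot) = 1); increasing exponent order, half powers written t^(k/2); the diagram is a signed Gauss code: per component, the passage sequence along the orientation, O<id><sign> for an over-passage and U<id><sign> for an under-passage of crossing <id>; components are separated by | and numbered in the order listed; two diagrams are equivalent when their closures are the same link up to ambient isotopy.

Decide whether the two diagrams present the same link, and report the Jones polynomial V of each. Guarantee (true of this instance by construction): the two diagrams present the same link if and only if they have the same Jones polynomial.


equivalent: no
D1 (bracket -A^-5 + 2A^-1 - A^3 + 2A^7 - A^11 + A^15; 13 crossings at w = +3): V = -t^(-3/2) + t^(-1/2) - 2t^(1/2) + t^(3/2) - 2t^(5/2) + t^(7/2)
V(D2) = t^(-9/2) - t^(-5/2) - t^(-3/2) - t^(-1/2)  (w -3, c 13, <D> = A^-7 + A^-3 + A - A^9)
key observation: 2 values of V(t) split the 2 diagrams


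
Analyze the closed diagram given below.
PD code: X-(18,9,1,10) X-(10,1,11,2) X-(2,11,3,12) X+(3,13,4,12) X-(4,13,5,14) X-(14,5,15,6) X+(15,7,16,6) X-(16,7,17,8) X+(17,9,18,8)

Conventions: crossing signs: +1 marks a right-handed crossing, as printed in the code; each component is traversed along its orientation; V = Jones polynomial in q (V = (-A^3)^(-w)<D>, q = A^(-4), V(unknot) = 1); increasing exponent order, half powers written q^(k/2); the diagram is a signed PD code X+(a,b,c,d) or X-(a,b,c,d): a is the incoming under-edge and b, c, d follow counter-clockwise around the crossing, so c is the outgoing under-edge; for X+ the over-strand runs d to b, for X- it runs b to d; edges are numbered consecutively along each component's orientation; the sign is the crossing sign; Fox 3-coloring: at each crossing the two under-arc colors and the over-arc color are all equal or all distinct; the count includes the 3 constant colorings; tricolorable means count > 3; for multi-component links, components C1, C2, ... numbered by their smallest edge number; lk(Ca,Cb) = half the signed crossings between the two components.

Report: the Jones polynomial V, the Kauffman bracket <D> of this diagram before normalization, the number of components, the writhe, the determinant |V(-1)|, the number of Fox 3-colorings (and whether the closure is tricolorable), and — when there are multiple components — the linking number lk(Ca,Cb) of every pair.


V(q) = -q^-4 + q^-3 + q^-1
bracket: -A^-5 - A^3 + A^7, w = -3
1 component, writhe -3, over 9 crossings
det 3, colorings 9 of 3^9 — tricolorable
observation: w = -3 (over 9 crossings) is diagram-only; (-A^3)^(3) removes it from V


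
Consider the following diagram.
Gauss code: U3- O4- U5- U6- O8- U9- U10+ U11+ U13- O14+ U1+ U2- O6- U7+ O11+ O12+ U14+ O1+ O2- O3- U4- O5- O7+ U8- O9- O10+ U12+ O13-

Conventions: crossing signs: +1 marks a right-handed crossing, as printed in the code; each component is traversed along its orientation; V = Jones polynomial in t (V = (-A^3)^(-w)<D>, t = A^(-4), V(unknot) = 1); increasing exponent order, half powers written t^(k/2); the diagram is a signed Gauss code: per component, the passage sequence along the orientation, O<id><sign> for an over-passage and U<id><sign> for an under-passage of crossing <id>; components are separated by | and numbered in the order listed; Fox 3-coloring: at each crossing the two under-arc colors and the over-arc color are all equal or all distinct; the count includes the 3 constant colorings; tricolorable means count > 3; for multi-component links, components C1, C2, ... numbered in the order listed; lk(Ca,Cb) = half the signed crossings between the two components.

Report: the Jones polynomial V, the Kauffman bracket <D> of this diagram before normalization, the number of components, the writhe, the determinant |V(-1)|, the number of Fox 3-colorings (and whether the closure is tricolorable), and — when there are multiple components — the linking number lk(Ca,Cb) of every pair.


Jones polynomial: V(t) = -t^-6 + 2t^-5 - 4t^-4 + 5t^-3 - 4t^-2 + 5t^-1 - 3 + 2t - t^2
<D> = -A^-14 + 2A^-10 - 3A^-6 + 5A^-2 - 4A^2 + 5A^6 - 4A^10 + 2A^14 - A^18; writhe -2
components 1, writhe -2 (14 crossings)
3-colorings: 9 of 3^14, det 27 — tricolorable
note: w = -2 shifts under R1 moves; the (-A^3)^(2) factor cancels that in V


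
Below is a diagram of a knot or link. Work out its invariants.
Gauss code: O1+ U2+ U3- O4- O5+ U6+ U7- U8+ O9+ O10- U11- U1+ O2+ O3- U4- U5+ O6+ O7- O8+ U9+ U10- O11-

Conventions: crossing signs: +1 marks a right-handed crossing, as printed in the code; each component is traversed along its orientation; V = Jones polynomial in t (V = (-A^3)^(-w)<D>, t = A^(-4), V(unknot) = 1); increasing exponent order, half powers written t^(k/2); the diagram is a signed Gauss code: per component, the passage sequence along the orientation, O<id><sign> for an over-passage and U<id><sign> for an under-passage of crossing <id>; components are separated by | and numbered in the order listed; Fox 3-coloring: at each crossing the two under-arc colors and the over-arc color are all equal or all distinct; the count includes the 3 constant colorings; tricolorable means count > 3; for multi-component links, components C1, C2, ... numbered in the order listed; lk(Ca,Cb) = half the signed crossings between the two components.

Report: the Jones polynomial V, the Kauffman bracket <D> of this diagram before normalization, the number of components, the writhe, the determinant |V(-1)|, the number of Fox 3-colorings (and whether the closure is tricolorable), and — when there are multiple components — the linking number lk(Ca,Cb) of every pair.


V = 1
<D> = -A^3 (w = +1)
1 component over 11 crossings, w = +1
3 Fox colorings among 3^11, |V(-1)| = 1: not tricolorable
why: w = +1 shifts under R1 moves; the (-A^3)^(-1) factor cancels that in V


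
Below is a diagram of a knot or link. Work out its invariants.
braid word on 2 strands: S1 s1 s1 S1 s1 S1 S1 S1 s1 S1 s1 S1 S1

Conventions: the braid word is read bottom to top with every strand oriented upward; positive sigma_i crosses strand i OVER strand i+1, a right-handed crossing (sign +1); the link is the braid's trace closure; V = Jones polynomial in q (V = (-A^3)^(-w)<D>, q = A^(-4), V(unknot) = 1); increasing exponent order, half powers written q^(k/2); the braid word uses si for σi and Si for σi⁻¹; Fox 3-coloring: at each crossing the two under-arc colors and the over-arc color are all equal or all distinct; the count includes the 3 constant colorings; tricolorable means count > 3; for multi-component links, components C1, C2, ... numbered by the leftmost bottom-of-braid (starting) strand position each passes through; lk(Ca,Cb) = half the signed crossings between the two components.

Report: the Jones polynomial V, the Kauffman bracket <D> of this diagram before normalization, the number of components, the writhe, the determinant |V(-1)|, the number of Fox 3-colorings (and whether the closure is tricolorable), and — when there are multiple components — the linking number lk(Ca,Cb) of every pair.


Jones polynomial: V(q) = -q^-4 + q^-3 + q^-1
<D> = -A^-5 - A^3 + A^7; writhe -3
components 1, writhe -3 (13 crossings)
3-colorings: 9 of 3^13, det 3 — tricolorable
note: inverse pairs cancel, leaving σ1⁻¹ σ1⁻¹ σ1⁻¹


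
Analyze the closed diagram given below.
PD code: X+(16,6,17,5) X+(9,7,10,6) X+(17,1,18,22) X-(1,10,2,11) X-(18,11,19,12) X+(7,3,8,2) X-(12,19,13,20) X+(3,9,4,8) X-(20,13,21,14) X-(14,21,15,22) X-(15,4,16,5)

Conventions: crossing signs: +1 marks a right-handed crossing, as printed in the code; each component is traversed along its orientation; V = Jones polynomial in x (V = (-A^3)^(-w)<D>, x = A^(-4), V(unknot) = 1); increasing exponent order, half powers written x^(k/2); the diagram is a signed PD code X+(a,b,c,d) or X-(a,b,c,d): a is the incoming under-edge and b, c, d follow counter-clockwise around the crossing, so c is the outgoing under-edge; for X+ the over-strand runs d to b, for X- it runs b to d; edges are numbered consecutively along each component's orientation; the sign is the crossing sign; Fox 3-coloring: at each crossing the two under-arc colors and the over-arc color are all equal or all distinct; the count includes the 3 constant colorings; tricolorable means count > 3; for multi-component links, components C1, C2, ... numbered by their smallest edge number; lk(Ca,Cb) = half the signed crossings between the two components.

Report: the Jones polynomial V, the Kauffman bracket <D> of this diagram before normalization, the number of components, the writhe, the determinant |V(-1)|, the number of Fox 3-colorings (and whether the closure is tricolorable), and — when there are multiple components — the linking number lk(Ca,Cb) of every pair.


V = -x^-3 + x^-2 - x^-1 + 3 - x + x^2 - x^3
<D> = A^-15 - A^-11 + A^-7 - 3A^-3 + A - A^5 + A^9 (w = -1)
1 component over 11 crossings, w = -1
27 Fox colorings among 3^11, |V(-1)| = 9: tricolorable
why: palindromic: swapping x for 1/x fixes V


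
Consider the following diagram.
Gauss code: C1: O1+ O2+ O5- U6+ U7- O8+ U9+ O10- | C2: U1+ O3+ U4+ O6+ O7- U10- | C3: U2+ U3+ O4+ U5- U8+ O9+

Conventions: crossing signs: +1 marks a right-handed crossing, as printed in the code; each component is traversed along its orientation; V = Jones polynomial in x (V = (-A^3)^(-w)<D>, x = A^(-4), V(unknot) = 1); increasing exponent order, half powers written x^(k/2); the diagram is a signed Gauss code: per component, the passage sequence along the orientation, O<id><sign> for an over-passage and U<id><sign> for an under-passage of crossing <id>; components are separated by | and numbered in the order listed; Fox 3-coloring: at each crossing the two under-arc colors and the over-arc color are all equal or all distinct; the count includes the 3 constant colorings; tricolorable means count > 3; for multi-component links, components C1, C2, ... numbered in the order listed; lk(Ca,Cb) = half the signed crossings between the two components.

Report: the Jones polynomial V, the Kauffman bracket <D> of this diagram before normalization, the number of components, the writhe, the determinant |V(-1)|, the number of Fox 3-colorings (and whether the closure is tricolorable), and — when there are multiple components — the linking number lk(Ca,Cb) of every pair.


V = x + 2x^3 + x^5
<D> = A^-8 + 2 + A^8 (w = +4)
3 components over 10 crossings, w = +4
lk(C1,C2): 0
lk(C1,C3) = +1
linking number lk(C2,C3) = +1
3 Fox colorings among 3^10, |V(-1)| = 4: not tricolorable
why: summing lk over 3 pairs gives +2


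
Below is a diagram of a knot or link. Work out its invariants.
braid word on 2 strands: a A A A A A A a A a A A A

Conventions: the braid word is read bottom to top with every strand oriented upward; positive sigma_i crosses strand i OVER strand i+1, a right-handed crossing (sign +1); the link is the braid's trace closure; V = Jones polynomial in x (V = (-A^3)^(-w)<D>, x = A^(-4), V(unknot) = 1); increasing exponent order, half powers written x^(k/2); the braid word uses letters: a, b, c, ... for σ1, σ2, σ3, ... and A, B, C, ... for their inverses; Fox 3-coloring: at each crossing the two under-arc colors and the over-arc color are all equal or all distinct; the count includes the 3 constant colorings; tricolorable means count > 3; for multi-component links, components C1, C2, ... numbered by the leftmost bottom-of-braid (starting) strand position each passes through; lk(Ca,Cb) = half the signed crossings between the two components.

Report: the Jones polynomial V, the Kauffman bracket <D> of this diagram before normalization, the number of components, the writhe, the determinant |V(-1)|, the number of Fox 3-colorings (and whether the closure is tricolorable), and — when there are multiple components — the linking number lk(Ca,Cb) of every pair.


Jones polynomial: V(x) = -x^-10 + x^-9 - x^-8 + x^-7 - x^-6 + x^-5 + x^-3
<D> = -A^-9 - A^-1 + A^3 - A^7 + A^11 - A^15 + A^19; writhe -7
components 1, writhe -7 (13 crossings)
3-colorings: 3 of 3^13, det 7 — not tricolorable
note: the word shrinks to σ1⁻¹ σ1⁻¹ σ1⁻¹ σ1⁻¹ σ1⁻¹ σ1⁻¹ σ1⁻¹ after cancelling


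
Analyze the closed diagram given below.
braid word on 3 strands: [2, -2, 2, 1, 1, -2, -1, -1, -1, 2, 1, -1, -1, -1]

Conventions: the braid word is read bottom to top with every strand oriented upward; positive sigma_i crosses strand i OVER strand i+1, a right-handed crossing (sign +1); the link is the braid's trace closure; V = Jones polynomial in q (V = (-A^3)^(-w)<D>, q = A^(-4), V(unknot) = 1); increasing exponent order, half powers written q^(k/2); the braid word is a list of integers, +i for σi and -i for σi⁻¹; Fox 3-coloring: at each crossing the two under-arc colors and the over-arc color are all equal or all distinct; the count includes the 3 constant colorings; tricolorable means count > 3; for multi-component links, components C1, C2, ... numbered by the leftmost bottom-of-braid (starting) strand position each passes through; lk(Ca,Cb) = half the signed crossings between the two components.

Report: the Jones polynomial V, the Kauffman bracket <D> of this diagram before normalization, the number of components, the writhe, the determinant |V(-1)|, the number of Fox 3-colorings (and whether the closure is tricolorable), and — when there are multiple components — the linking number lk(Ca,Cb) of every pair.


V = -q^-6 + 2q^-5 - 4q^-4 + 5q^-3 - 4q^-2 + 5q^-1 - 3 + 2q - q^2
<D> = -A^-14 + 2A^-10 - 3A^-6 + 5A^-2 - 4A^2 + 5A^6 - 4A^10 + 2A^14 - A^18 (w = -2)
1 component over 14 crossings, w = -2
9 Fox colorings among 3^14, |V(-1)| = 27: tricolorable
why: the span of V is 8, forcing >= 8 crossings in any diagram


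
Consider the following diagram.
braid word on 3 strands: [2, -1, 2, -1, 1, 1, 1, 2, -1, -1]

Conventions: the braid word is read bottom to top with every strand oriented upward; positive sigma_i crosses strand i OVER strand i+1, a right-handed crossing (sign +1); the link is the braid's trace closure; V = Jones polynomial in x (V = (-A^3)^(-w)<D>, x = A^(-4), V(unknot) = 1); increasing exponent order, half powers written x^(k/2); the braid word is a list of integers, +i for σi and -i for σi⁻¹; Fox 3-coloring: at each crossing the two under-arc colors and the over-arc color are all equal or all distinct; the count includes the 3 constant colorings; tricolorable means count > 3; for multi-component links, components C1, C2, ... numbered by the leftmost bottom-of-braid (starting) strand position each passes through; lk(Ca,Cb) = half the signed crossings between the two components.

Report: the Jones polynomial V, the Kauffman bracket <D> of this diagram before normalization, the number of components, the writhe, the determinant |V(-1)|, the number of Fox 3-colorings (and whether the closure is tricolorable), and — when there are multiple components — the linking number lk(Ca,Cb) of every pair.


V = -x^-1 + 2 - x + 2x^2 - x^3 + x^4 - x^5
<D> = -A^-14 + A^-10 - A^-6 + 2A^-2 - A^2 + 2A^6 - A^10 (w = +2)
1 component over 10 crossings, w = +2
9 Fox colorings among 3^10, |V(-1)| = 9: tricolorable
why: the span of V is 6, forcing >= 6 crossings in any diagram


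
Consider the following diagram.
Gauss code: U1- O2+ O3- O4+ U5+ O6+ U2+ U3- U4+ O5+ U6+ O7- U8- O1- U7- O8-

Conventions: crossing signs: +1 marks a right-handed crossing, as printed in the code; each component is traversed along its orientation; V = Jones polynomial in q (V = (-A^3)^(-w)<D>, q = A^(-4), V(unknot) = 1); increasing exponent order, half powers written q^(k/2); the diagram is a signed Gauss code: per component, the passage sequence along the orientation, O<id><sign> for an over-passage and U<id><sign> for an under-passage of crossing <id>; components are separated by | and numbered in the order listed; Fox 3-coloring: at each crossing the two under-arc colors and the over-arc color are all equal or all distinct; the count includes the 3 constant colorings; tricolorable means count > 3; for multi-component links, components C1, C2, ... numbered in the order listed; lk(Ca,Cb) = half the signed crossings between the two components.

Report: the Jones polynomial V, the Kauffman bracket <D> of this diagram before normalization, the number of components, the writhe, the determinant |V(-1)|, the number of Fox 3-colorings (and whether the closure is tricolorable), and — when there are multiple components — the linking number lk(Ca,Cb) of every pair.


V = -q^-3 + q^-2 - q^-1 + 3 - q + q^2 - q^3
<D> = -A^-12 + A^-8 - A^-4 + 3 - A^4 + A^8 - A^12 (w = 0)
1 component over 8 crossings, w = 0
27 Fox colorings among 3^8, |V(-1)| = 9: tricolorable
why: |V(-1)| = 9: so tricolorable, since 3 divides 9


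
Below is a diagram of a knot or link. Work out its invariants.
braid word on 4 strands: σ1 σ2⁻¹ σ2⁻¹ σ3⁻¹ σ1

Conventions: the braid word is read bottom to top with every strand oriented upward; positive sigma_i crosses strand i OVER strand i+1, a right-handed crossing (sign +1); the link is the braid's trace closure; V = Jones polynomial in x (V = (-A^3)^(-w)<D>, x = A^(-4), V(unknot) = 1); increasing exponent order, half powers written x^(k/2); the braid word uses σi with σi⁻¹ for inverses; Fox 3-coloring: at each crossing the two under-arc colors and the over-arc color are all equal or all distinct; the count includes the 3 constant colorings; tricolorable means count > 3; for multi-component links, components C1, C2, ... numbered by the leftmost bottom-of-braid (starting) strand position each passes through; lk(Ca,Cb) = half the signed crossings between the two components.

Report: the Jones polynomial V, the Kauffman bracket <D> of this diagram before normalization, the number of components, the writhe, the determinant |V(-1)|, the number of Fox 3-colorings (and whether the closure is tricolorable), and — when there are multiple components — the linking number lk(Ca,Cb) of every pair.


V = x^-2 + 2 + x^2
<D> = -A^-11 - 2A^-3 - A^5 (w = -1)
3 components over 5 crossings, w = -1
lk(C1,C2): +1
lk(C1,C3) = -1
linking number lk(C2,C3) = 0
3 Fox colorings among 3^5, |V(-1)| = 4: not tricolorable
why: |V(-1)| = 4: so not tricolorable, since 3 does not divide 4


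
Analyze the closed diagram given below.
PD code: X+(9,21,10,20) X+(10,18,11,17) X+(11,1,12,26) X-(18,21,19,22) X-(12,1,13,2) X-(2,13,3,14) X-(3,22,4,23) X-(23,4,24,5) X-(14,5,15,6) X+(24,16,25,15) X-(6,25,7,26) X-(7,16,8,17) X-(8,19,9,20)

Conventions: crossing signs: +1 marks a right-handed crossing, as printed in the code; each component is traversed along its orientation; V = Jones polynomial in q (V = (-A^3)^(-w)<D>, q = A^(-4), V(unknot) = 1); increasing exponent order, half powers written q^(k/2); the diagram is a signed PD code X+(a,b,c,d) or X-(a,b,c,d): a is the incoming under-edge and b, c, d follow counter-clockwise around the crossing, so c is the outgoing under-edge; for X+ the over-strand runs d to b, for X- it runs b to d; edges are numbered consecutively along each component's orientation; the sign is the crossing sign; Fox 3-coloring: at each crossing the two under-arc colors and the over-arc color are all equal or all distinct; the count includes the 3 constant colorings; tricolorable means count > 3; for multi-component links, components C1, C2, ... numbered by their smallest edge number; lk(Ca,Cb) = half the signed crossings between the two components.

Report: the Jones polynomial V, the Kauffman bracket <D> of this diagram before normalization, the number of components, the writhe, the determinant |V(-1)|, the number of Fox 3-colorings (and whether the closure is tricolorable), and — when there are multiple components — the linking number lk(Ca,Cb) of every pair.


V = -q^-6 + q^-5 - q^-4 + 2q^-3 - q^-2 + q^-1
<D> = -A^-11 + A^-7 - 2A^-3 + A - A^5 + A^9 (w = -5)
1 component over 13 crossings, w = -5
3 Fox colorings among 3^13, |V(-1)| = 7: not tricolorable
why: |V(-1)| = 7: so not tricolorable, since 3 does not divide 7


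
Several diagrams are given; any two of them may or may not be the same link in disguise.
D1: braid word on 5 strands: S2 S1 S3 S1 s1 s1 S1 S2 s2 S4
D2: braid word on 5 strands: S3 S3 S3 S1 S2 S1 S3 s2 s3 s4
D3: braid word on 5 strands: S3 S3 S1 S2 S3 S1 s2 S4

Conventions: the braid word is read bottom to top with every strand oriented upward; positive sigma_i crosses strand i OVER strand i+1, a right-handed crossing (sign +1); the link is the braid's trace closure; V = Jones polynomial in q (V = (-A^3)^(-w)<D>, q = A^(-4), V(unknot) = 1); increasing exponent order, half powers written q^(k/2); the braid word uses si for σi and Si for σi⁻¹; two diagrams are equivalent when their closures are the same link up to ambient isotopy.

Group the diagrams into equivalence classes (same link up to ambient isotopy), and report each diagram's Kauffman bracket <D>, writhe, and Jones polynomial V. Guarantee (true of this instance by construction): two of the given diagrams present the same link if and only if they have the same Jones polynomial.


equivalence classes: {D1} | {D2, D3}
D1 (bracket A^-12; 10 crossings at w = -4): V = 1
V(D2) = -q^-6 + q^-5 - q^-4 + 2q^-3 - q^-2 + q^-1  (w -4, c 10, <D> = A^-8 - A^-4 + 2 - A^4 + A^8 - A^12)
D3 (bracket A^-14 - A^-10 + 2A^-6 - A^-2 + A^2 - A^6; 8 crossings at w = -6): V = -q^-6 + q^-5 - q^-4 + 2q^-3 - q^-2 + q^-1
key observation: V(q) takes 2 values over 3 diagrams, fixing the grouping


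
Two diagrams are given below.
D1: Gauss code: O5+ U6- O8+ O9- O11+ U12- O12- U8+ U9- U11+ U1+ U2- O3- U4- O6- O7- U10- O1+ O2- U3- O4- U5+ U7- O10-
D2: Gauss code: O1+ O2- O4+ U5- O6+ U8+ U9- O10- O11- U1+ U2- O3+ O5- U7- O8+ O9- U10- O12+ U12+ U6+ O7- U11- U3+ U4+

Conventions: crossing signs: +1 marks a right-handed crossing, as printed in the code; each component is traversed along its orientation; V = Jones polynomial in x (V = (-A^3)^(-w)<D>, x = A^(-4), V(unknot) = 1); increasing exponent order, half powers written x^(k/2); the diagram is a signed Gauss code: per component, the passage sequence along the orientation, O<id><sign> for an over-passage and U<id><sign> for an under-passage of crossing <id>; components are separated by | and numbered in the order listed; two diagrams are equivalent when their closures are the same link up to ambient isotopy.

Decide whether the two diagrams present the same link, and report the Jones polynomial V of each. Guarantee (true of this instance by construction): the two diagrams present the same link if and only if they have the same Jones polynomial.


same link: no
V(D1) = -x^-6 + x^-5 - x^-4 + 2x^-3 - x^-2 + x^-1  [12 crossings, <D> = A^-8 - A^-4 + 2 - A^4 + A^8 - A^12, w = -4]
V(D2) = 1  (w 0, c 12, <D> = 1)
note: 2 classes among 2 diagrams; unequal V(x) rules out equality


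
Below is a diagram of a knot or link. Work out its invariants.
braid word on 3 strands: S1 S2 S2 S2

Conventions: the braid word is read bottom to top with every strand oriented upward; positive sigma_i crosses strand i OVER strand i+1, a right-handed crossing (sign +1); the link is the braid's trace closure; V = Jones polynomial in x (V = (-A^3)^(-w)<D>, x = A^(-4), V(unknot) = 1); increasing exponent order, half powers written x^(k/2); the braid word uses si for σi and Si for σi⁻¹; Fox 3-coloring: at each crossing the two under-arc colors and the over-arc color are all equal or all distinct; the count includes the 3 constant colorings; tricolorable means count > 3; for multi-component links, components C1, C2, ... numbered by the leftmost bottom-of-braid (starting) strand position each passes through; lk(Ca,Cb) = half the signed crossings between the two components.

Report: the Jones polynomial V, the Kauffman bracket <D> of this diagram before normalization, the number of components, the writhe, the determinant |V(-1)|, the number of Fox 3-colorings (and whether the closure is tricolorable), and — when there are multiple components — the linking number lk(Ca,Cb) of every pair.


Jones polynomial: V(x) = -x^-4 + x^-3 + x^-1
<D> = A^-8 + 1 - A^4; writhe -4
components 1, writhe -4 (4 crossings)
3-colorings: 9 of 3^4, det 3 — tricolorable
note: w = -4 (over 4 crossings) is diagram-only; (-A^3)^(4) removes it from V


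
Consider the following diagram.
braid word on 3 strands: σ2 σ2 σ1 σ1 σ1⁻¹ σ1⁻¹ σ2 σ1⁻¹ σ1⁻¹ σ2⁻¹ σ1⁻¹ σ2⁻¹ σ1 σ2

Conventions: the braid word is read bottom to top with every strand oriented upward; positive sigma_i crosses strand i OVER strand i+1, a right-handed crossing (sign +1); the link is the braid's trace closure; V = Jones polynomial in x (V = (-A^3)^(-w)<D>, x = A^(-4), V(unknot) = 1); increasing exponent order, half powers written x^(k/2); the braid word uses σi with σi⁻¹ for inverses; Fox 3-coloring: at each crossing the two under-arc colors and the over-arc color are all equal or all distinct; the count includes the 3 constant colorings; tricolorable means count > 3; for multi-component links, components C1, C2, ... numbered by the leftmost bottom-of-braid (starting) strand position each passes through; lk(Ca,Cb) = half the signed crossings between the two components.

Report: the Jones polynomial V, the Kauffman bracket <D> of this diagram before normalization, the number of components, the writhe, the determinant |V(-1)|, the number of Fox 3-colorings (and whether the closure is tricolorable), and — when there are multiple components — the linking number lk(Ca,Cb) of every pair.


Jones polynomial: V(x) = -x^-3 + x^-2 - x^-1 + 3 - x + x^2 - x^3
<D> = -A^-12 + A^-8 - A^-4 + 3 - A^4 + A^8 - A^12; writhe 0
components 1, writhe 0 (14 crossings)
3-colorings: 27 of 3^14, det 9 — tricolorable
note: V is palindromic (span 6, det 9): x -> 1/x fixes it; necessary, not sufficient, for amphichirality


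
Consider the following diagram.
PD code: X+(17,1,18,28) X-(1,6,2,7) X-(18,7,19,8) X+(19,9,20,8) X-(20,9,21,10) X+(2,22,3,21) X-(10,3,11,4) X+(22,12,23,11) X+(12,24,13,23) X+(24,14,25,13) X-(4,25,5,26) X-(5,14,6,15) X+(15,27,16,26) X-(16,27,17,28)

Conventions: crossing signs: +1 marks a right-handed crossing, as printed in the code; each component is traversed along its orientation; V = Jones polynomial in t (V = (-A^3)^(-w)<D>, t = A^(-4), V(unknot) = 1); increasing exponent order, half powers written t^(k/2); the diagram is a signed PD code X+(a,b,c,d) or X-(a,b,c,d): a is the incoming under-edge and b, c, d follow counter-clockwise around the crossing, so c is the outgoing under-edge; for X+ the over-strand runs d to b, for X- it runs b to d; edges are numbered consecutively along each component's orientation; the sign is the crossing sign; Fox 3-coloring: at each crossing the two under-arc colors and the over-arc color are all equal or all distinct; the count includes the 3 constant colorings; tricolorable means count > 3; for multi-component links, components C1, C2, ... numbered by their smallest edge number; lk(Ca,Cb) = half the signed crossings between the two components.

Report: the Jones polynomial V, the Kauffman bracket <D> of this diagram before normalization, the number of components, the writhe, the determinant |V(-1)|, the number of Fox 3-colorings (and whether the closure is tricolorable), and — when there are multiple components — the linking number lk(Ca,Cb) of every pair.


Jones polynomial: V(t) = -t^-4 + t^-3 - t^-2 + 2t^-1 - 1 + 2t - t^2 + t^3 - t^4
<D> = -A^-16 + A^-12 - A^-8 + 2A^-4 - 1 + 2A^4 - A^8 + A^12 - A^16; writhe 0
components 1, writhe 0 (14 crossings)
3-colorings: 3 of 3^14, det 11 — not tricolorable
note: V spans 8 powers of t: at least 8 crossings in any diagram


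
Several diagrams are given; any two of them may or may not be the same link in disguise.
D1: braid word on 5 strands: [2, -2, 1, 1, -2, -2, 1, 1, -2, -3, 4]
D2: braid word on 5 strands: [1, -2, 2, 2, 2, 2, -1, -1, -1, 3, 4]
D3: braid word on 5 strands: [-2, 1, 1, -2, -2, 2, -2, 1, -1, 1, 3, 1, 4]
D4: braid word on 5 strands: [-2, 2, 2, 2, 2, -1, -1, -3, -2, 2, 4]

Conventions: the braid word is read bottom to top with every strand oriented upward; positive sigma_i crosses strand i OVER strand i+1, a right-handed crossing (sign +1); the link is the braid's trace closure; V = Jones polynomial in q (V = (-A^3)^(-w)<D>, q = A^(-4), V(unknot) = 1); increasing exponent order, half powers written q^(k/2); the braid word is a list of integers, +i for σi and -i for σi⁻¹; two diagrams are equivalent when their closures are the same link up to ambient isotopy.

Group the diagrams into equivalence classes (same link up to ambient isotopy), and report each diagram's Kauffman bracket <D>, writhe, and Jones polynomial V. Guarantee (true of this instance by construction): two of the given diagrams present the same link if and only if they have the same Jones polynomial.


equivalence classes: {D1, D3} | {D2, D4}
D1 (bracket A^-15 - 2A^-11 + 4A^-7 - 3A^-3 + 4A - 3A^5 + 2A^9 - A^13; 11 crossings at w = +1): V = q^(-5/2) - 2q^(-3/2) + 3q^(-1/2) - 4q^(1/2) + 3q^(3/2) - 4q^(5/2) + 2q^(7/2) - q^(9/2)
V(D2) = -q^(-3/2) - 2q^(1/2) + q^(3/2) - q^(5/2) + q^(7/2)  [11 crossings, <D> = -A^-5 + A^-1 - A^3 + 2A^7 + A^15, w = +3]
D3 (bracket A^-9 - 2A^-5 + 4A^-1 - 3A^3 + 4A^7 - 3A^11 + 2A^15 - A^19; 13 crossings at w = +3): V = q^(-5/2) - 2q^(-3/2) + 3q^(-1/2) - 4q^(1/2) + 3q^(3/2) - 4q^(5/2) + 2q^(7/2) - q^(9/2)
V(D4) = -q^(-3/2) - 2q^(1/2) + q^(3/2) - q^(5/2) + q^(7/2)  [11 crossings, <D> = -A^-11 + A^-7 - A^-3 + 2A + A^9, w = +1]
key observation: V(q) takes 2 values over 4 diagrams, fixing the grouping


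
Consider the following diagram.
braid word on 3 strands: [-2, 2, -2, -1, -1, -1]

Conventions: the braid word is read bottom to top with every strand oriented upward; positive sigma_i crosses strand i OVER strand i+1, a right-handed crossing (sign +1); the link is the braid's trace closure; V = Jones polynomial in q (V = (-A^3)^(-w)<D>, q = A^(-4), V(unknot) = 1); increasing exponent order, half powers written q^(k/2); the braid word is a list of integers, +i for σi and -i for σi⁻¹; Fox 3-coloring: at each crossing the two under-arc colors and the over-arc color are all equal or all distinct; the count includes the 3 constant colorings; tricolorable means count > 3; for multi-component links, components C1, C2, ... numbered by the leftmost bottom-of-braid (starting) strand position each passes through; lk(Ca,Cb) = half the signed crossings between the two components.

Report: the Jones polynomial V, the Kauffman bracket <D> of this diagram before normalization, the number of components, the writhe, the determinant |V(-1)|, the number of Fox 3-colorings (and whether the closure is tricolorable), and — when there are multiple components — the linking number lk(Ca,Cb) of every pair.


Jones polynomial: V(q) = -q^-4 + q^-3 + q^-1
<D> = A^-8 + 1 - A^4; writhe -4
components 1, writhe -4 (6 crossings)
3-colorings: 9 of 3^6, det 3 — tricolorable
note: the span of V is 3, forcing >= 3 crossings in any diagram


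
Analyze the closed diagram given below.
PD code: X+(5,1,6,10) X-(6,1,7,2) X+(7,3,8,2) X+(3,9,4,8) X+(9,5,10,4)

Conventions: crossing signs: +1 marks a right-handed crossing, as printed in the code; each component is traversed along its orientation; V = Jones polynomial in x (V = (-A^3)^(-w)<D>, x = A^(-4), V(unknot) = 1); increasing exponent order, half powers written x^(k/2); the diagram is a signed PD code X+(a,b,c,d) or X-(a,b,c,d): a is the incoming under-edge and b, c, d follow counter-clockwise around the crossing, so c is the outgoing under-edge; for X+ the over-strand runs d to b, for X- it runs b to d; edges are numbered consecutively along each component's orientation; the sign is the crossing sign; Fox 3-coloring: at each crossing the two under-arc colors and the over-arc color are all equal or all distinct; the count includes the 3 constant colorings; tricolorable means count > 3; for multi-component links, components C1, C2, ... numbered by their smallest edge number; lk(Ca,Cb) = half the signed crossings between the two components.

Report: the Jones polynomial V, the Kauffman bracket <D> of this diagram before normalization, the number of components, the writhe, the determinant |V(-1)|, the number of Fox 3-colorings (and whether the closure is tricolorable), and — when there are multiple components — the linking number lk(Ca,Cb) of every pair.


V = x + x^3 - x^4
<D> = A^-7 - A^-3 - A^5 (w = +3)
1 component over 5 crossings, w = +3
9 Fox colorings among 3^5, |V(-1)| = 3: tricolorable
why: the span of V is 3, forcing >= 3 crossings in any diagram


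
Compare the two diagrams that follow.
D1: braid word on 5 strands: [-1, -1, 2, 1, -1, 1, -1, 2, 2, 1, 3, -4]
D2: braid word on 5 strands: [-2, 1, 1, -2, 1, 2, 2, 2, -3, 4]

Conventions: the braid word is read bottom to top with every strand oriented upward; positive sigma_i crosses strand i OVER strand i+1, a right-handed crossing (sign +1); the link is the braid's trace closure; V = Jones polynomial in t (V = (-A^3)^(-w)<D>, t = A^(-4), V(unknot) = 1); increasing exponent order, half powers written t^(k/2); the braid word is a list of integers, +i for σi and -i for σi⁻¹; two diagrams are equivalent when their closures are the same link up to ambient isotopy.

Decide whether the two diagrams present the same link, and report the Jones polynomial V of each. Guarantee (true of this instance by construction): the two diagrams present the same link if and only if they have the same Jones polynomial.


equivalent: no
D1 (bracket -A^-10 + A^-6 + A^2; 12 crossings at w = +2): V = t + t^3 - t^4
V(D2) = t - t^2 + 2t^3 - t^4 + t^5 - t^6  [10 crossings, <D> = -A^-12 + A^-8 - A^-4 + 2 - A^4 + A^8, w = +4]
observation: V(t) takes 2 values over 2 diagrams, fixing the grouping


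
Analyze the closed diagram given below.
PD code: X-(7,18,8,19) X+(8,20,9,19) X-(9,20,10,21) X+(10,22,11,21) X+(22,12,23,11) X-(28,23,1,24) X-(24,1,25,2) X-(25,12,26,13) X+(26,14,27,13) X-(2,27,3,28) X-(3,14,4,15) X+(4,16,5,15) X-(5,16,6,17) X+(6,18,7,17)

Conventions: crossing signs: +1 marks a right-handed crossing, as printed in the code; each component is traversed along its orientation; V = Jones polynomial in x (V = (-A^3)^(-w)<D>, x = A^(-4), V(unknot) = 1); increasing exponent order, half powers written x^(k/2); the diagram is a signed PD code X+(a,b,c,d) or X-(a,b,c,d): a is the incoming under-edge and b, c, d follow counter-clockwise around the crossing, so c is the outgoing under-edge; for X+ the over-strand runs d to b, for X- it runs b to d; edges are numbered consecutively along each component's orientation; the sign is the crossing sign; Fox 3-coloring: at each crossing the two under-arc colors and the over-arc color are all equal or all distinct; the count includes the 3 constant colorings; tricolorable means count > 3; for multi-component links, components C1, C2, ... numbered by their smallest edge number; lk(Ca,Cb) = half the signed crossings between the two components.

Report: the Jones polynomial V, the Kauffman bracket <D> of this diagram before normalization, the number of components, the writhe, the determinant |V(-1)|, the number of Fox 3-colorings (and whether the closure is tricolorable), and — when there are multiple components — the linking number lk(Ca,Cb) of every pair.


Jones polynomial: V(x) = -x^-4 + x^-3 + x^-1
<D> = A^-2 + A^6 - A^10; writhe -2
components 1, writhe -2 (14 crossings)
3-colorings: 9 of 3^14, det 3 — tricolorable
note: w = -2 (over 14 crossings) is diagram-only; (-A^3)^(2) removes it from V


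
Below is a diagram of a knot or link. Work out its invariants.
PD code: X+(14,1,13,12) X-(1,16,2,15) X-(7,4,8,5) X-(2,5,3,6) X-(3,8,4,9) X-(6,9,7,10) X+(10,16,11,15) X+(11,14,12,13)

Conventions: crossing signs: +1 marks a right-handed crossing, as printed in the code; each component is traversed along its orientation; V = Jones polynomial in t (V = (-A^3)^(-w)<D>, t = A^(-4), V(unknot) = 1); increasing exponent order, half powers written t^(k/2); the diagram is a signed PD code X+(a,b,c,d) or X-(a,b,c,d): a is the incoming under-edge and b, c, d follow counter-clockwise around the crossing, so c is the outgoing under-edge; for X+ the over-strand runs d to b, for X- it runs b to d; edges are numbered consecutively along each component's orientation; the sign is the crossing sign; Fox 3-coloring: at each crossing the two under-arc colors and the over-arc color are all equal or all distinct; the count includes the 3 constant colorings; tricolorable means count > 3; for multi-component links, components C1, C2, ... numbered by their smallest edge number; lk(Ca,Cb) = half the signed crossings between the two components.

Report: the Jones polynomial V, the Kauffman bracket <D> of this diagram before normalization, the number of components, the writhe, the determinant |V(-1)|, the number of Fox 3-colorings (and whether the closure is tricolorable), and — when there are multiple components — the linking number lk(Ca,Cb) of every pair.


V = -t^-4 + t^-1 + 2 + t + t^2
<D> = A^-14 + A^-10 + 2A^-6 + A^-2 - A^10 (w = -2)
3 components over 8 crossings, w = -2
lk(C1,C2): +1
lk(C1,C3) = 0
linking number lk(C2,C3) = 0
27 Fox colorings among 3^9, |V(-1)| = 0: tricolorable
why: summing lk over 3 pairs gives +1


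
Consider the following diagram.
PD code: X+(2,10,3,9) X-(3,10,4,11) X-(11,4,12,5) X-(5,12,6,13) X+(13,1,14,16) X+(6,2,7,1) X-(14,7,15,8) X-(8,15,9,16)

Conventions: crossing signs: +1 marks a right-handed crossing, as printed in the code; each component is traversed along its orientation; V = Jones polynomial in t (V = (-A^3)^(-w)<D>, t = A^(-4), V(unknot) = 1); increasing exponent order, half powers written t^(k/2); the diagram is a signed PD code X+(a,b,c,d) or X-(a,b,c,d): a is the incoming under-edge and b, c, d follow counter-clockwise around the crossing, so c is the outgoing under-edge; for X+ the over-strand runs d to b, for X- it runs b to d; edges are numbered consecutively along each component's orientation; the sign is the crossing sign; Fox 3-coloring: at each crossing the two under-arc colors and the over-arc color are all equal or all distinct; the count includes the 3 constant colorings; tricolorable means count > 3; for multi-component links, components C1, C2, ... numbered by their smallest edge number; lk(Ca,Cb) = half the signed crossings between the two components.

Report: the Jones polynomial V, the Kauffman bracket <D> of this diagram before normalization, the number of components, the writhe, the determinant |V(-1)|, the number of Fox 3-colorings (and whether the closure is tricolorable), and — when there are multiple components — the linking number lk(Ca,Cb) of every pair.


V = -t^-4 + t^-3 + t^-1
<D> = A^-2 + A^6 - A^10 (w = -2)
1 component over 8 crossings, w = -2
9 Fox colorings among 3^8, |V(-1)| = 3: tricolorable
why: |V(-1)| = 3: so tricolorable, since 3 divides 3


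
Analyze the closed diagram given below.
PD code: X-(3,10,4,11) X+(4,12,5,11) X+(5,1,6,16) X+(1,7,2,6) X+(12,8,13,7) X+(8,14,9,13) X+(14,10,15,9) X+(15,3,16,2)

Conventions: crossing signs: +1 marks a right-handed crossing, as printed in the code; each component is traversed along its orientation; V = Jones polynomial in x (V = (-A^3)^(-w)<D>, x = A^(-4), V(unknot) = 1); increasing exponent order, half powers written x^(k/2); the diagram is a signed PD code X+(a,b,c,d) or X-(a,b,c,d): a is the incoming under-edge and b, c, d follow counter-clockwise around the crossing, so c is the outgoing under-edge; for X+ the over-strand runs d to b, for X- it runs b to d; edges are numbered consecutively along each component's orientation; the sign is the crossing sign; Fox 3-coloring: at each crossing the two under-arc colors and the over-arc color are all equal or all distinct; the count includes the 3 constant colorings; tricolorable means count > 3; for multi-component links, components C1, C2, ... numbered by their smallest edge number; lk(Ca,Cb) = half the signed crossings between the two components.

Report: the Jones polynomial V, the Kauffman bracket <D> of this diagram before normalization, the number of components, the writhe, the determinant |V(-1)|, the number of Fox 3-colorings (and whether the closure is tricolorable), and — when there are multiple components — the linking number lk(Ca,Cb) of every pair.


V = x^2 + 2x^4 - 2x^5 + x^6 - 2x^7 + x^8
<D> = A^-14 - 2A^-10 + A^-6 - 2A^-2 + 2A^2 + A^10 (w = +6)
1 component over 8 crossings, w = +6
27 Fox colorings among 3^8, |V(-1)| = 9: tricolorable
why: w = +6 (over 8 crossings) is diagram-only; (-A^3)^(-6) removes it from V
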